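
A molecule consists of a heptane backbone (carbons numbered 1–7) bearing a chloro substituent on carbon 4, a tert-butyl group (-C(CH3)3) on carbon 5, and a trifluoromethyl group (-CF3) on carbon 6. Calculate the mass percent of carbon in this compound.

Atom tally by fragment:
  CH3 → C:1 H:3
  CH2 → C:1 H:2
  CH2 → C:1 H:2
  CH(Cl) → C:1 H:1 Cl:1
  CH(C(CH3)3) → C:5 H:10
  CH(CF3) → C:2 H:1 F:3
  CH3 → C:1 H:3
Element totals:
  C: 12
  H: 22
  Cl: 1
  F: 3
Molecular formula: C12H22ClF3.
Molar mass = 258.752 g/mol.
Mass from C: 12 × 12.011 = 144.132 g/mol.
%C = 144.132 / 258.752 × 100 = 55.70%.

55.70%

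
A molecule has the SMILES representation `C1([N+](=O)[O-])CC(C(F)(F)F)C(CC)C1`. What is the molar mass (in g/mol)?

211.18 g/mol

Atom tally by fragment:
  cyclopentane ring core → C:5 H:10
  (− 3 ring H displaced by substituents)
  + NO2 → N:1 O:2
  + CF3 → C:1 F:3
  + C2H5 → C:2 H:5
Element totals:
  C: 8
  H: 12
  F: 3
  N: 1
  O: 2
Molecular formula: C8H12F3NO2.
  M = 8(12.011) + 12(1.008) + 3(18.998) + 14.007 + 2(15.999)
    = 96.088 + 12.096 + 56.994 + 14.007 + 31.998 = 211.183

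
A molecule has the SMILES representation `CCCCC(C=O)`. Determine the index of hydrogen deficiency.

1

Atom tally by fragment:
  CH3 → C:1 H:3
  CH2 → C:1 H:2
  CH2 → C:1 H:2
  CH2 → C:1 H:2
  CH2CHO → C:2 H:3 O:1
Element totals:
  C: 6
  H: 12
  O: 1
Molecular formula: C6H12O.
DoU = (2C + 2 + N − H − X) / 2 = (2·6 + 2 + 0 − 12 − 0) / 2 = 1.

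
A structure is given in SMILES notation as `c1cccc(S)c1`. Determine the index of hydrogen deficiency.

4

Atom tally by fragment:
  benzene ring core → C:6 H:6
  (− 1 ring H displaced by substituents)
  + SH → S:1 H:1
Element totals:
  C: 6
  H: 6
  S: 1
Molecular formula: C6H6S.
DoU = (2C + 2 + N − H − X) / 2 = (2·6 + 2 + 0 − 6 − 0) / 2 = 4.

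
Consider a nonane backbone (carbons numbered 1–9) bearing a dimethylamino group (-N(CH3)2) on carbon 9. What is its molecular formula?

Atom tally by fragment:
  CH3 → C:1 H:3
  CH2 → C:1 H:2
  CH2 → C:1 H:2
  CH2 → C:1 H:2
  CH2 → C:1 H:2
  CH2 → C:1 H:2
  CH2 → C:1 H:2
  CH2 → C:1 H:2
  CH2N(CH3)2 → C:3 H:8 N:1
Element totals:
  C: 11
  H: 25
  N: 1

C11H25N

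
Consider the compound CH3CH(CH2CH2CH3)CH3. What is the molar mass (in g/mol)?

86.18 g/mol

Atom tally by fragment:
  CH3 → C:1 H:3
  CH(CH2CH2CH3) → C:4 H:8
  CH3 → C:1 H:3
Element totals:
  C: 6
  H: 14
Molecular formula: C6H14.
  M = 6(12.011) + 14(1.008)
    = 72.066 + 14.112 = 86.178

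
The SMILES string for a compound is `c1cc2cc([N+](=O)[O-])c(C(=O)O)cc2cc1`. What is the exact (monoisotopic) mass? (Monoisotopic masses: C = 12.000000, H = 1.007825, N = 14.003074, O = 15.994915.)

217.0375

Atom tally by fragment:
  naphthalene ring system core → C:10 H:8
  (− 2 ring H displaced by substituents)
  + NO2 → N:1 O:2
  + COOH → C:1 H:1 O:2
Element totals:
  C: 11
  H: 7
  N: 1
  O: 4
Molecular formula: C11H7NO4.
  M = 11(12.0) + 7(1.007825) + 14.003074 + 4(15.994915)
    = 132.000000 + 7.054775 + 14.003074 + 63.979660 = 217.037509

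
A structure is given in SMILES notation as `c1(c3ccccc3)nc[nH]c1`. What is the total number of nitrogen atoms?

2

Atom tally by fragment:
  imidazole ring core → C:3 H:4 N:2
  (− 1 ring H displaced by substituents)
  + C6H5 → C:6 H:5
Element totals:
  C: 9
  H: 8
  N: 2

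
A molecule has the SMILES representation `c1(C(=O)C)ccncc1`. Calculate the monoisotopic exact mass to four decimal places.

121.0528

Atom tally by fragment:
  pyridine ring core → C:5 H:5 N:1
  (− 1 ring H displaced by substituents)
  + COCH3 → C:2 H:3 O:1
Element totals:
  C: 7
  H: 7
  N: 1
  O: 1
Molecular formula: C7H7NO.
  M = 7(12.0) + 7(1.007825) + 14.003074 + 15.994915
    = 84.000000 + 7.054775 + 14.003074 + 15.994915 = 121.052764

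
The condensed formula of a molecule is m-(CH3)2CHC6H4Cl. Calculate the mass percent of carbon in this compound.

69.91%

Atom tally by fragment:
  benzene ring core → C:6 H:6
  (− 2 ring H displaced by substituents)
  + CH(CH3)2 → C:3 H:7
  + Cl → Cl:1
Element totals:
  C: 9
  H: 11
  Cl: 1
Molecular formula: C9H11Cl.
Molar mass = 154.637 g/mol.
Mass from C: 9 × 12.011 = 108.099 g/mol.
%C = 108.099 / 154.637 × 100 = 69.91%.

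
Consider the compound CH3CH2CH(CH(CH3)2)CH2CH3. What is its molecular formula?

Element totals:
  C: 8
  H: 18

C8H18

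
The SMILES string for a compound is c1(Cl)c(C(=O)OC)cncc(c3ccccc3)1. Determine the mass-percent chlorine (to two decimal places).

14.31%

Atom tally by fragment:
  pyridine ring core → C:5 H:5 N:1
  (− 3 ring H displaced by substituents)
  + Cl → Cl:1
  + COOCH3 → C:2 H:3 O:2
  + C6H5 → C:6 H:5
Element totals:
  C: 13
  H: 10
  Cl: 1
  N: 1
  O: 2
Molecular formula: C13H10ClNO2.
Molar mass = 247.678 g/mol.
Mass from Cl: 1 × 35.45 = 35.450 g/mol.
%Cl = 35.450 / 247.678 × 100 = 14.31%.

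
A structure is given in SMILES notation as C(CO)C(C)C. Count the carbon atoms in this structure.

5

Atom tally by fragment:
  HOCH2CH2 → C:2 H:5 O:1
  CH(CH3) → C:2 H:4
  CH3 → C:1 H:3
Element totals:
  C: 5
  H: 12
  O: 1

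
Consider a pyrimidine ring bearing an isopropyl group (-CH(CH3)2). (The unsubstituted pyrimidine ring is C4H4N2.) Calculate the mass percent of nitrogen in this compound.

22.93%

Atom tally by fragment:
  pyrimidine ring core → C:4 H:4 N:2
  (− 1 ring H displaced by substituents)
  + CH(CH3)2 → C:3 H:7
Element totals:
  C: 7
  H: 10
  N: 2
Molecular formula: C7H10N2.
Molar mass = 122.171 g/mol.
Mass from N: 2 × 14.007 = 28.014 g/mol.
%N = 28.014 / 122.171 × 100 = 22.93%.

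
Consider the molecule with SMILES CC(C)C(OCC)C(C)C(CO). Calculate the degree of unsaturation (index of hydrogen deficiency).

Atom tally by fragment:
  CH3 → C:1 H:3
  CH(CH3) → C:2 H:4
  CH(OC2H5) → C:3 H:6 O:1
  CH(CH3) → C:2 H:4
  CH2CH2OH → C:2 H:5 O:1
Element totals:
  C: 10
  H: 22
  O: 2
Molecular formula: C10H22O2.
DoU = (2C + 2 + N − H − X) / 2 = (2·10 + 2 + 0 − 22 − 0) / 2 = 0.

0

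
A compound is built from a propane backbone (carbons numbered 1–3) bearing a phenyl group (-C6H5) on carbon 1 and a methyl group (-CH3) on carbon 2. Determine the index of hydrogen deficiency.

Atom tally by fragment:
  C6H5CH2 → C:7 H:7
  CH(CH3) → C:2 H:4
  CH3 → C:1 H:3
Element totals:
  C: 10
  H: 14
Molecular formula: C10H14.
DoU = (2C + 2 + N − H − X) / 2 = (2·10 + 2 + 0 − 14 − 0) / 2 = 4.

4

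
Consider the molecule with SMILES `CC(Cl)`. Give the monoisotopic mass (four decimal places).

64.0080

Atom tally by fragment:
  CH3 → C:1 H:3
  CH2Cl → C:1 H:2 Cl:1
Element totals:
  C: 2
  H: 5
  Cl: 1
Molecular formula: C2H5Cl.
  M = 2(12.0) + 5(1.007825) + 34.968853
    = 24.000000 + 5.039125 + 34.968853 = 64.007978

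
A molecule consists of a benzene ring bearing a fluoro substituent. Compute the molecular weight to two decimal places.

Atom tally by fragment:
  benzene ring core → C:6 H:6
  (− 1 ring H displaced by substituents)
  + F → F:1
Element totals:
  C: 6
  H: 5
  F: 1
Molecular formula: C6H5F.
  M = 6(12.011) + 5(1.008) + 18.998
    = 72.066 + 5.040 + 18.998 = 96.104

96.10 g/mol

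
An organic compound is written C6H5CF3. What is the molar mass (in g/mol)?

Element totals:
  C: 7
  H: 5
  F: 3
Molecular formula: C7H5F3.
  M = 7(12.011) + 5(1.008) + 3(18.998)
    = 84.077 + 5.040 + 56.994 = 146.111

146.11 g/mol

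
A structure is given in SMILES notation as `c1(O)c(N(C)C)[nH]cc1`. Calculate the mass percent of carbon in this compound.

57.12%

Atom tally by fragment:
  pyrrole ring core → C:4 H:5 N:1
  (− 2 ring H displaced by substituents)
  + OH → O:1 H:1
  + N(CH3)2 → N:1 C:2 H:6
Element totals:
  C: 6
  H: 10
  N: 2
  O: 1
Molecular formula: C6H10N2O.
Molar mass = 126.159 g/mol.
Mass from C: 6 × 12.011 = 72.066 g/mol.
%C = 72.066 / 126.159 × 100 = 57.12%.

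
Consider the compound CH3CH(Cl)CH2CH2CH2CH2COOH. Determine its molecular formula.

C7H13ClO2

Atom tally by fragment:
  CH3 → C:1 H:3
  CH(Cl) → C:1 H:1 Cl:1
  CH2 → C:1 H:2
  CH2 → C:1 H:2
  CH2 → C:1 H:2
  CH2COOH → C:2 H:3 O:2
Element totals:
  C: 7
  H: 13
  Cl: 1
  O: 2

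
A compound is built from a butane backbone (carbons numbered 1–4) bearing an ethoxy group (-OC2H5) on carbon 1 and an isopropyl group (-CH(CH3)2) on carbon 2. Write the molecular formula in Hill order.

C9H20O

Atom tally by fragment:
  C2H5OCH2 → C:3 H:7 O:1
  CH(CH(CH3)2) → C:4 H:8
  CH2 → C:1 H:2
  CH3 → C:1 H:3
Element totals:
  C: 9
  H: 20
  O: 1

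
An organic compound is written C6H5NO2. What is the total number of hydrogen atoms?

5

Element totals:
  C: 6
  H: 5
  N: 1
  O: 2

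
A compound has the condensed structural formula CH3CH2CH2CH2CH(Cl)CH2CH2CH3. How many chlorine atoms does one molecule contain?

Atom tally by fragment:
  CH3 → C:1 H:3
  CH2 → C:1 H:2
  CH2 → C:1 H:2
  CH2 → C:1 H:2
  CH(Cl) → C:1 H:1 Cl:1
  CH2 → C:1 H:2
  CH2 → C:1 H:2
  CH3 → C:1 H:3
Element totals:
  C: 8
  H: 17
  Cl: 1

1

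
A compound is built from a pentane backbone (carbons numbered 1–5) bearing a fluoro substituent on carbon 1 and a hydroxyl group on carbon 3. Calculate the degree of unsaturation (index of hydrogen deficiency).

0

Atom tally by fragment:
  FCH2 → C:1 H:2 F:1
  CH2 → C:1 H:2
  CH(OH) → C:1 H:2 O:1
  CH2 → C:1 H:2
  CH3 → C:1 H:3
Element totals:
  C: 5
  H: 11
  F: 1
  O: 1
Molecular formula: C5H11FO.
DoU = (2C + 2 + N − H − X) / 2 = (2·5 + 2 + 0 − 11 − 1) / 2 = 0.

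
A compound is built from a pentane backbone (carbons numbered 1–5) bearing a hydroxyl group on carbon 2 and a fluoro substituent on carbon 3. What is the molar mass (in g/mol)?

106.14 g/mol

Atom tally by fragment:
  CH3 → C:1 H:3
  CH(OH) → C:1 H:2 O:1
  CH(F) → C:1 H:1 F:1
  CH2 → C:1 H:2
  CH3 → C:1 H:3
Element totals:
  C: 5
  H: 11
  F: 1
  O: 1
Molecular formula: C5H11FO.
  M = 5(12.011) + 11(1.008) + 18.998 + 15.999
    = 60.055 + 11.088 + 18.998 + 15.999 = 106.140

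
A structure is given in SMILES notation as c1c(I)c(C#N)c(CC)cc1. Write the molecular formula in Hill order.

Atom tally by fragment:
  benzene ring core → C:6 H:6
  (− 3 ring H displaced by substituents)
  + I → I:1
  + CN → C:1 N:1
  + C2H5 → C:2 H:5
Element totals:
  C: 9
  H: 8
  I: 1
  N: 1

C9H8IN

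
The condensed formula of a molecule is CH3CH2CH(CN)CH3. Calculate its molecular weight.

83.13 g/mol

Atom tally by fragment:
  CH3 → C:1 H:3
  CH2 → C:1 H:2
  CH(CN) → C:2 H:1 N:1
  CH3 → C:1 H:3
Element totals:
  C: 5
  H: 9
  N: 1
Molecular formula: C5H9N.
  M = 5(12.011) + 9(1.008) + 14.007
    = 60.055 + 9.072 + 14.007 = 83.134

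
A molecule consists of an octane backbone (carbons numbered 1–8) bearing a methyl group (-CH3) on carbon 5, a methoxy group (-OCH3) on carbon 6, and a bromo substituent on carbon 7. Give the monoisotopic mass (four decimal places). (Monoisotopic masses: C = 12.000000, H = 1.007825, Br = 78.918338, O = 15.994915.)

Atom tally by fragment:
  CH3 → C:1 H:3
  CH2 → C:1 H:2
  CH2 → C:1 H:2
  CH2 → C:1 H:2
  CH(CH3) → C:2 H:4
  CH(OCH3) → C:2 H:4 O:1
  CH(Br) → C:1 H:1 Br:1
  CH3 → C:1 H:3
Element totals:
  C: 10
  H: 21
  Br: 1
  O: 1
Molecular formula: C10H21BrO.
  M = 10(12.0) + 21(1.007825) + 78.918338 + 15.994915
    = 120.000000 + 21.164325 + 78.918338 + 15.994915 = 236.077578

236.0776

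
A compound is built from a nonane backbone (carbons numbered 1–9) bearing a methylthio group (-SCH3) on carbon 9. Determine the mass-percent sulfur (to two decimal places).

Atom tally by fragment:
  CH3 → C:1 H:3
  CH2 → C:1 H:2
  CH2 → C:1 H:2
  CH2 → C:1 H:2
  CH2 → C:1 H:2
  CH2 → C:1 H:2
  CH2 → C:1 H:2
  CH2 → C:1 H:2
  CH2SCH3 → C:2 H:5 S:1
Element totals:
  C: 10
  H: 22
  S: 1
Molecular formula: C10H22S.
Molar mass = 174.346 g/mol.
Mass from S: 1 × 32.06 = 32.060 g/mol.
%S = 32.060 / 174.346 × 100 = 18.39%.

18.39%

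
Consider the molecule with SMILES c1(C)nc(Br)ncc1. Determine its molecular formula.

C5H5BrN2

Atom tally by fragment:
  pyrimidine ring core → C:4 H:4 N:2
  (− 2 ring H displaced by substituents)
  + CH3 → C:1 H:3
  + Br → Br:1
Element totals:
  C: 5
  H: 5
  Br: 1
  N: 2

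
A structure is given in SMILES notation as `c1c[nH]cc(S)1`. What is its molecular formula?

C4H5NS

Atom tally by fragment:
  pyrrole ring core → C:4 H:5 N:1
  (− 1 ring H displaced by substituents)
  + SH → S:1 H:1
Element totals:
  C: 4
  H: 5
  N: 1
  S: 1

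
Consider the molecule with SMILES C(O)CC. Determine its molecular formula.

C3H8O

Atom tally by fragment:
  HOCH2 → C:1 H:3 O:1
  CH2 → C:1 H:2
  CH3 → C:1 H:3
Element totals:
  C: 3
  H: 8
  O: 1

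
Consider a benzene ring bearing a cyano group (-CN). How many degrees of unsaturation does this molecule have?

6

Atom tally by fragment:
  benzene ring core → C:6 H:6
  (− 1 ring H displaced by substituents)
  + CN → C:1 N:1
Element totals:
  C: 7
  H: 5
  N: 1
Molecular formula: C7H5N.
DoU = (2C + 2 + N − H − X) / 2 = (2·7 + 2 + 1 − 5 − 0) / 2 = 6.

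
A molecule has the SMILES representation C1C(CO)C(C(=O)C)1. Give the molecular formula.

C6H10O2

Atom tally by fragment:
  cyclopropane ring core → C:3 H:6
  (− 2 ring H displaced by substituents)
  + CH2OH → C:1 H:3 O:1
  + COCH3 → C:2 H:3 O:1
Element totals:
  C: 6
  H: 10
  O: 2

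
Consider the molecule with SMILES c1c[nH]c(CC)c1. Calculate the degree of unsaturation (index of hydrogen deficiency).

Atom tally by fragment:
  pyrrole ring core → C:4 H:5 N:1
  (− 1 ring H displaced by substituents)
  + C2H5 → C:2 H:5
Element totals:
  C: 6
  H: 9
  N: 1
Molecular formula: C6H9N.
DoU = (2C + 2 + N − H − X) / 2 = (2·6 + 2 + 1 − 9 − 0) / 2 = 3.

3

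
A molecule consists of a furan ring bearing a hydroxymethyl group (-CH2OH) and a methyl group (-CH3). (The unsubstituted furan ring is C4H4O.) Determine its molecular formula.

C6H8O2

Atom tally by fragment:
  furan ring core → C:4 H:4 O:1
  (− 2 ring H displaced by substituents)
  + CH2OH → C:1 H:3 O:1
  + CH3 → C:1 H:3
Element totals:
  C: 6
  H: 8
  O: 2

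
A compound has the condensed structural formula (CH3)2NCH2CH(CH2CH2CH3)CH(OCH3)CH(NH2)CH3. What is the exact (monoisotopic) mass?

Element totals:
  C: 11
  H: 26
  N: 2
  O: 1
Molecular formula: C11H26N2O.
  M = 11(12.0) + 26(1.007825) + 2(14.003074) + 15.994915
    = 132.000000 + 26.203450 + 28.006148 + 15.994915 = 202.204513

202.2045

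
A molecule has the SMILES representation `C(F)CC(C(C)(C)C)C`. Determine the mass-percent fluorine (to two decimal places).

14.37%

Atom tally by fragment:
  FCH2 → C:1 H:2 F:1
  CH2 → C:1 H:2
  CH(C(CH3)3) → C:5 H:10
  CH3 → C:1 H:3
Element totals:
  C: 8
  H: 17
  F: 1
Molecular formula: C8H17F.
Molar mass = 132.222 g/mol.
Mass from F: 1 × 18.998 = 18.998 g/mol.
%F = 18.998 / 132.222 × 100 = 14.37%.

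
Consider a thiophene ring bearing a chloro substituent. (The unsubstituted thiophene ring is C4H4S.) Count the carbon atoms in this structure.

4

Atom tally by fragment:
  thiophene ring core → C:4 H:4 S:1
  (− 1 ring H displaced by substituents)
  + Cl → Cl:1
Element totals:
  C: 4
  H: 3
  Cl: 1
  S: 1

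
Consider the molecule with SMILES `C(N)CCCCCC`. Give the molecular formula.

Atom tally by fragment:
  H2NCH2 → C:1 H:4 N:1
  CH2 → C:1 H:2
  CH2 → C:1 H:2
  CH2 → C:1 H:2
  CH2 → C:1 H:2
  CH2 → C:1 H:2
  CH3 → C:1 H:3
Element totals:
  C: 7
  H: 17
  N: 1

C7H17N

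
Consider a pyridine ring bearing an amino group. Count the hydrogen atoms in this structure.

Atom tally by fragment:
  pyridine ring core → C:5 H:5 N:1
  (− 1 ring H displaced by substituents)
  + NH2 → N:1 H:2
Element totals:
  C: 5
  H: 6
  N: 2

6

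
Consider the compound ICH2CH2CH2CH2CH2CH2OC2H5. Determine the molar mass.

Atom tally by fragment:
  ICH2 → C:1 H:2 I:1
  CH2 → C:1 H:2
  CH2 → C:1 H:2
  CH2 → C:1 H:2
  CH2 → C:1 H:2
  CH2OC2H5 → C:3 H:7 O:1
Element totals:
  C: 8
  H: 17
  I: 1
  O: 1
Molecular formula: C8H17IO.
  M = 8(12.011) + 17(1.008) + 126.904 + 15.999
    = 96.088 + 17.136 + 126.904 + 15.999 = 256.127

256.13 g/mol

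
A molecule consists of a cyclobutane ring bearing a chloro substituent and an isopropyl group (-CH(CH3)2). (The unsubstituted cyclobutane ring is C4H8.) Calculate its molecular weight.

Atom tally by fragment:
  cyclobutane ring core → C:4 H:8
  (− 2 ring H displaced by substituents)
  + Cl → Cl:1
  + CH(CH3)2 → C:3 H:7
Element totals:
  C: 7
  H: 13
  Cl: 1
Molecular formula: C7H13Cl.
  M = 7(12.011) + 13(1.008) + 35.45
    = 84.077 + 13.104 + 35.450 = 132.631

132.63 g/mol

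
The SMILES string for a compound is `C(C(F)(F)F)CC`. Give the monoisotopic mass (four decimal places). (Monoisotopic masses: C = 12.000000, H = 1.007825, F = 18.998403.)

Atom tally by fragment:
  F3CCH2 → C:2 H:2 F:3
  CH2 → C:1 H:2
  CH3 → C:1 H:3
Element totals:
  C: 4
  H: 7
  F: 3
Molecular formula: C4H7F3.
  M = 4(12.0) + 7(1.007825) + 3(18.998403)
    = 48.000000 + 7.054775 + 56.995209 = 112.049984

112.0500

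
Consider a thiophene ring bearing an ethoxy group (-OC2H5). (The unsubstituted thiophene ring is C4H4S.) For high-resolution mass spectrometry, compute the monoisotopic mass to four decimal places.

128.0296

Atom tally by fragment:
  thiophene ring core → C:4 H:4 S:1
  (− 1 ring H displaced by substituents)
  + OC2H5 → C:2 H:5 O:1
Element totals:
  C: 6
  H: 8
  O: 1
  S: 1
Molecular formula: C6H8OS.
  M = 6(12.0) + 8(1.007825) + 15.994915 + 31.972071
    = 72.000000 + 8.062600 + 15.994915 + 31.972071 = 128.029586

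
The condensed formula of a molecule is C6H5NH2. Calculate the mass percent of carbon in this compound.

77.38%

Element totals:
  C: 6
  H: 7
  N: 1
Molecular formula: C6H7N.
Molar mass = 93.129 g/mol.
Mass from C: 6 × 12.011 = 72.066 g/mol.
%C = 72.066 / 93.129 × 100 = 77.38%.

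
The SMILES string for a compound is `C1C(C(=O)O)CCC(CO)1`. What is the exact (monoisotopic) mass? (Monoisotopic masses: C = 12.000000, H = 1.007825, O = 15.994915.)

Atom tally by fragment:
  cyclopentane ring core → C:5 H:10
  (− 2 ring H displaced by substituents)
  + COOH → C:1 H:1 O:2
  + CH2OH → C:1 H:3 O:1
Element totals:
  C: 7
  H: 12
  O: 3
Molecular formula: C7H12O3.
  M = 7(12.0) + 12(1.007825) + 3(15.994915)
    = 84.000000 + 12.093900 + 47.984745 = 144.078645

144.0786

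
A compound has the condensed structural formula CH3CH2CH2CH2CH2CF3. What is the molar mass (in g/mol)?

140.15 g/mol

Element totals:
  C: 6
  H: 11
  F: 3
Molecular formula: C6H11F3.
  M = 6(12.011) + 11(1.008) + 3(18.998)
    = 72.066 + 11.088 + 56.994 = 140.148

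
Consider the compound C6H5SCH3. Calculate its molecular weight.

124.20 g/mol

Atom tally by fragment:
  benzene ring core → C:6 H:6
  (− 1 ring H displaced by substituents)
  + SCH3 → C:1 H:3 S:1
Element totals:
  C: 7
  H: 8
  S: 1
Molecular formula: C7H8S.
  M = 7(12.011) + 8(1.008) + 32.06
    = 84.077 + 8.064 + 32.060 = 124.201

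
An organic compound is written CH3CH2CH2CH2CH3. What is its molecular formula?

Atom tally by fragment:
  CH3 → C:1 H:3
  CH2 → C:1 H:2
  CH2 → C:1 H:2
  CH2 → C:1 H:2
  CH3 → C:1 H:3
Element totals:
  C: 5
  H: 12

C5H12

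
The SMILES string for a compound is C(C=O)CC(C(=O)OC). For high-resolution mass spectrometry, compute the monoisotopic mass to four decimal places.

130.0630

Atom tally by fragment:
  OHCCH2 → C:2 H:3 O:1
  CH2 → C:1 H:2
  CH2COOCH3 → C:3 H:5 O:2
Element totals:
  C: 6
  H: 10
  O: 3
Molecular formula: C6H10O3.
  M = 6(12.0) + 10(1.007825) + 3(15.994915)
    = 72.000000 + 10.078250 + 47.984745 = 130.062995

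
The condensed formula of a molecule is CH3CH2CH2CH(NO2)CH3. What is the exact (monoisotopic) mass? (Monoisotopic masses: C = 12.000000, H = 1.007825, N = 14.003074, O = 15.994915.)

117.0790

Atom tally by fragment:
  CH3 → C:1 H:3
  CH2 → C:1 H:2
  CH2 → C:1 H:2
  CH(NO2) → C:1 H:1 N:1 O:2
  CH3 → C:1 H:3
Element totals:
  C: 5
  H: 11
  N: 1
  O: 2
Molecular formula: C5H11NO2.
  M = 5(12.0) + 11(1.007825) + 14.003074 + 2(15.994915)
    = 60.000000 + 11.086075 + 14.003074 + 31.989830 = 117.078979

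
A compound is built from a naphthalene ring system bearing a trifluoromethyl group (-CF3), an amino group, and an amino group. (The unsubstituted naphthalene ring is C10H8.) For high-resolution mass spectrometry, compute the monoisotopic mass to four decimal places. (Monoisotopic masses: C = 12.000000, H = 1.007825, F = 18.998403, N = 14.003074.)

226.0718

Atom tally by fragment:
  naphthalene ring system core → C:10 H:8
  (− 3 ring H displaced by substituents)
  + CF3 → C:1 F:3
  + NH2 → N:1 H:2
  + NH2 → N:1 H:2
Element totals:
  C: 11
  H: 9
  F: 3
  N: 2
Molecular formula: C11H9F3N2.
  M = 11(12.0) + 9(1.007825) + 3(18.998403) + 2(14.003074)
    = 132.000000 + 9.070425 + 56.995209 + 28.006148 = 226.071782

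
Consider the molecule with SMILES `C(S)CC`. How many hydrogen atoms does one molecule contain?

8

Atom tally by fragment:
  HSCH2 → C:1 H:3 S:1
  CH2 → C:1 H:2
  CH3 → C:1 H:3
Element totals:
  C: 3
  H: 8
  S: 1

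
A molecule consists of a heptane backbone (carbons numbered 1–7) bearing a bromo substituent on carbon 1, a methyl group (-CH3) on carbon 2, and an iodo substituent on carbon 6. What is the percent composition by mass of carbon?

30.12%

Atom tally by fragment:
  BrCH2 → C:1 H:2 Br:1
  CH(CH3) → C:2 H:4
  CH2 → C:1 H:2
  CH2 → C:1 H:2
  CH2 → C:1 H:2
  CH(I) → C:1 H:1 I:1
  CH3 → C:1 H:3
Element totals:
  C: 8
  H: 16
  Br: 1
  I: 1
Molecular formula: C8H16BrI.
Molar mass = 319.024 g/mol.
Mass from C: 8 × 12.011 = 96.088 g/mol.
%C = 96.088 / 319.024 × 100 = 30.12%.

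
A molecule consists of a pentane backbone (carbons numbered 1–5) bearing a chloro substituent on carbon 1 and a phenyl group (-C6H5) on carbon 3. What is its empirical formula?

C11H15Cl

Atom tally by fragment:
  ClCH2 → C:1 H:2 Cl:1
  CH2 → C:1 H:2
  CH(C6H5) → C:7 H:6
  CH2 → C:1 H:2
  CH3 → C:1 H:3
Element totals:
  C: 11
  H: 15
  Cl: 1
Molecular formula: C11H15Cl.
gcd of subscripts (11, 1, 15) = 1, so the empirical formula equals the molecular formula.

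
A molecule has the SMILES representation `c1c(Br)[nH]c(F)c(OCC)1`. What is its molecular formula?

Atom tally by fragment:
  pyrrole ring core → C:4 H:5 N:1
  (− 3 ring H displaced by substituents)
  + Br → Br:1
  + F → F:1
  + OC2H5 → C:2 H:5 O:1
Element totals:
  C: 6
  H: 7
  Br: 1
  F: 1
  N: 1
  O: 1

C6H7BrFNO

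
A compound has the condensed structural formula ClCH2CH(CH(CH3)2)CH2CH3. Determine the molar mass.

Atom tally by fragment:
  ClCH2 → C:1 H:2 Cl:1
  CH(CH(CH3)2) → C:4 H:8
  CH2 → C:1 H:2
  CH3 → C:1 H:3
Element totals:
  C: 7
  H: 15
  Cl: 1
Molecular formula: C7H15Cl.
  M = 7(12.011) + 15(1.008) + 35.45
    = 84.077 + 15.120 + 35.450 = 134.647

134.65 g/mol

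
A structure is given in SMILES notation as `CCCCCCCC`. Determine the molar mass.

114.23 g/mol

Atom tally by fragment:
  CH3 → C:1 H:3
  CH2 → C:1 H:2
  CH2 → C:1 H:2
  CH2 → C:1 H:2
  CH2 → C:1 H:2
  CH2 → C:1 H:2
  CH2 → C:1 H:2
  CH3 → C:1 H:3
Element totals:
  C: 8
  H: 18
Molecular formula: C8H18.
  M = 8(12.011) + 18(1.008)
    = 96.088 + 18.144 = 114.232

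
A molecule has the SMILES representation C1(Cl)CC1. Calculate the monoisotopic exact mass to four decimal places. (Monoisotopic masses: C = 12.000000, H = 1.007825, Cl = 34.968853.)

Atom tally by fragment:
  cyclopropane ring core → C:3 H:6
  (− 1 ring H displaced by substituents)
  + Cl → Cl:1
Element totals:
  C: 3
  H: 5
  Cl: 1
Molecular formula: C3H5Cl.
  M = 3(12.0) + 5(1.007825) + 34.968853
    = 36.000000 + 5.039125 + 34.968853 = 76.007978

76.0080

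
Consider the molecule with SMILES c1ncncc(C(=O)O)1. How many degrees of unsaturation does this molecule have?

Atom tally by fragment:
  pyrimidine ring core → C:4 H:4 N:2
  (− 1 ring H displaced by substituents)
  + COOH → C:1 H:1 O:2
Element totals:
  C: 5
  H: 4
  N: 2
  O: 2
Molecular formula: C5H4N2O2.
DoU = (2C + 2 + N − H − X) / 2 = (2·5 + 2 + 2 − 4 − 0) / 2 = 5.

5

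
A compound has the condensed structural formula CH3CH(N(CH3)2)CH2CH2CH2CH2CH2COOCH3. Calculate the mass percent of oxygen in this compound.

Element totals:
  C: 11
  H: 23
  N: 1
  O: 2
Molecular formula: C11H23NO2.
Molar mass = 201.310 g/mol.
Mass from O: 2 × 15.999 = 31.998 g/mol.
%O = 31.998 / 201.310 × 100 = 15.89%.

15.89%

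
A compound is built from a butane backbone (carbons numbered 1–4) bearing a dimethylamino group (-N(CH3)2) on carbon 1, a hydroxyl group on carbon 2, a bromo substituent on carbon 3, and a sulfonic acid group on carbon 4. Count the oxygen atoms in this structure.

4

Atom tally by fragment:
  (CH3)2NCH2 → C:3 H:8 N:1
  CH(OH) → C:1 H:2 O:1
  CH(Br) → C:1 H:1 Br:1
  CH2SO3H → C:1 H:3 S:1 O:3
Element totals:
  C: 6
  H: 14
  Br: 1
  N: 1
  O: 4
  S: 1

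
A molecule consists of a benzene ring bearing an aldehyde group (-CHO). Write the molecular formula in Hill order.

C7H6O

Atom tally by fragment:
  benzene ring core → C:6 H:6
  (− 1 ring H displaced by substituents)
  + CHO → C:1 H:1 O:1
Element totals:
  C: 7
  H: 6
  O: 1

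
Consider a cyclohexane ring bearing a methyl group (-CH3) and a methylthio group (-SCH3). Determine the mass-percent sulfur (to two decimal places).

Atom tally by fragment:
  cyclohexane ring core → C:6 H:12
  (− 2 ring H displaced by substituents)
  + CH3 → C:1 H:3
  + SCH3 → C:1 H:3 S:1
Element totals:
  C: 8
  H: 16
  S: 1
Molecular formula: C8H16S.
Molar mass = 144.276 g/mol.
Mass from S: 1 × 32.06 = 32.060 g/mol.
%S = 32.060 / 144.276 × 100 = 22.22%.

22.22%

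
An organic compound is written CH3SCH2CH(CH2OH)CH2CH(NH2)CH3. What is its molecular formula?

Element totals:
  C: 7
  H: 17
  N: 1
  O: 1
  S: 1

C7H17NOS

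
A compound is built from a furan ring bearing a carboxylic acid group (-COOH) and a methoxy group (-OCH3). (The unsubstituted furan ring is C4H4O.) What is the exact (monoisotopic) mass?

142.0266

Atom tally by fragment:
  furan ring core → C:4 H:4 O:1
  (− 2 ring H displaced by substituents)
  + COOH → C:1 H:1 O:2
  + OCH3 → C:1 H:3 O:1
Element totals:
  C: 6
  H: 6
  O: 4
Molecular formula: C6H6O4.
  M = 6(12.0) + 6(1.007825) + 4(15.994915)
    = 72.000000 + 6.046950 + 63.979660 = 142.026610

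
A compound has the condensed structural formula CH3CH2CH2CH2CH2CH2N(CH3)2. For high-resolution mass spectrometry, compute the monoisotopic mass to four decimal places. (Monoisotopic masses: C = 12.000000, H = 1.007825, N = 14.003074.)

129.1517

Atom tally by fragment:
  CH3 → C:1 H:3
  CH2 → C:1 H:2
  CH2 → C:1 H:2
  CH2 → C:1 H:2
  CH2 → C:1 H:2
  CH2N(CH3)2 → C:3 H:8 N:1
Element totals:
  C: 8
  H: 19
  N: 1
Molecular formula: C8H19N.
  M = 8(12.0) + 19(1.007825) + 14.003074
    = 96.000000 + 19.148675 + 14.003074 = 129.151749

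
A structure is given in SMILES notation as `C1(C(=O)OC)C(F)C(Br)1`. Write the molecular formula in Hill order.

C5H6BrFO2

Atom tally by fragment:
  cyclopropane ring core → C:3 H:6
  (− 3 ring H displaced by substituents)
  + COOCH3 → C:2 H:3 O:2
  + F → F:1
  + Br → Br:1
Element totals:
  C: 5
  H: 6
  Br: 1
  F: 1
  O: 2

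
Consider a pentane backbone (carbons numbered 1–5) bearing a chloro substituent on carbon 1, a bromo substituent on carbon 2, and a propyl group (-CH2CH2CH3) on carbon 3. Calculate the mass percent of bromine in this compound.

35.11%

Atom tally by fragment:
  ClCH2 → C:1 H:2 Cl:1
  CH(Br) → C:1 H:1 Br:1
  CH(CH2CH2CH3) → C:4 H:8
  CH2 → C:1 H:2
  CH3 → C:1 H:3
Element totals:
  C: 8
  H: 16
  Br: 1
  Cl: 1
Molecular formula: C8H16BrCl.
Molar mass = 227.570 g/mol.
Mass from Br: 1 × 79.904 = 79.904 g/mol.
%Br = 79.904 / 227.570 × 100 = 35.11%.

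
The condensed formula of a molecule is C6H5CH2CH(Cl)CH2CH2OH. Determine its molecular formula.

C10H13ClO

Atom tally by fragment:
  C6H5CH2 → C:7 H:7
  CH(Cl) → C:1 H:1 Cl:1
  CH2 → C:1 H:2
  CH2OH → C:1 H:3 O:1
Element totals:
  C: 10
  H: 13
  Cl: 1
  O: 1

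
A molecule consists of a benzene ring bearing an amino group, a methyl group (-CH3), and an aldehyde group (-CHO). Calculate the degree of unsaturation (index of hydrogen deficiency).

5

Atom tally by fragment:
  benzene ring core → C:6 H:6
  (− 3 ring H displaced by substituents)
  + NH2 → N:1 H:2
  + CH3 → C:1 H:3
  + CHO → C:1 H:1 O:1
Element totals:
  C: 8
  H: 9
  N: 1
  O: 1
Molecular formula: C8H9NO.
DoU = (2C + 2 + N − H − X) / 2 = (2·8 + 2 + 1 − 9 − 0) / 2 = 5.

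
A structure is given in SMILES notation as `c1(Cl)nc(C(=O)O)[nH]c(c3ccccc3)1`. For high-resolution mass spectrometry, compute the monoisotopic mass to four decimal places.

222.0196

Atom tally by fragment:
  imidazole ring core → C:3 H:4 N:2
  (− 3 ring H displaced by substituents)
  + Cl → Cl:1
  + COOH → C:1 H:1 O:2
  + C6H5 → C:6 H:5
Element totals:
  C: 10
  H: 7
  Cl: 1
  N: 2
  O: 2
Molecular formula: C10H7ClN2O2.
  M = 10(12.0) + 7(1.007825) + 34.968853 + 2(14.003074) + 2(15.994915)
    = 120.000000 + 7.054775 + 34.968853 + 28.006148 + 31.989830 = 222.019606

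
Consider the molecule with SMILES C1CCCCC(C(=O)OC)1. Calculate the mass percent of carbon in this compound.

Atom tally by fragment:
  cyclohexane ring core → C:6 H:12
  (− 1 ring H displaced by substituents)
  + COOCH3 → C:2 H:3 O:2
Element totals:
  C: 8
  H: 14
  O: 2
Molecular formula: C8H14O2.
Molar mass = 142.198 g/mol.
Mass from C: 8 × 12.011 = 96.088 g/mol.
%C = 96.088 / 142.198 × 100 = 67.57%.

67.57%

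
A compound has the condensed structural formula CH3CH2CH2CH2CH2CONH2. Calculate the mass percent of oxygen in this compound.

13.89%

Atom tally by fragment:
  CH3 → C:1 H:3
  CH2 → C:1 H:2
  CH2 → C:1 H:2
  CH2 → C:1 H:2
  CH2CONH2 → C:2 H:4 O:1 N:1
Element totals:
  C: 6
  H: 13
  N: 1
  O: 1
Molecular formula: C6H13NO.
Molar mass = 115.176 g/mol.
Mass from O: 1 × 15.999 = 15.999 g/mol.
%O = 15.999 / 115.176 × 100 = 13.89%.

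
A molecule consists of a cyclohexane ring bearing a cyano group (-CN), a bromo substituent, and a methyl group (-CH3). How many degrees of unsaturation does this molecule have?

3

Atom tally by fragment:
  cyclohexane ring core → C:6 H:12
  (− 3 ring H displaced by substituents)
  + CN → C:1 N:1
  + Br → Br:1
  + CH3 → C:1 H:3
Element totals:
  C: 8
  H: 12
  Br: 1
  N: 1
Molecular formula: C8H12BrN.
DoU = (2C + 2 + N − H − X) / 2 = (2·8 + 2 + 1 − 12 − 1) / 2 = 3.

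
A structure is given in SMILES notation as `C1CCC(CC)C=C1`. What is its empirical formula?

C4H7

Atom tally by fragment:
  cyclohexene ring core → C:6 H:10
  (− 1 ring H displaced by substituents)
  + C2H5 → C:2 H:5
Element totals:
  C: 8
  H: 14
Molecular formula: C8H14.
gcd of subscripts = 2; dividing each by 2:
  C: 8/2 = 4
  H: 14/2 = 7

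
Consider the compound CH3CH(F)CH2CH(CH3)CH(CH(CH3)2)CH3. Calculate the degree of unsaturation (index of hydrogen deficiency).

0

Element totals:
  C: 10
  H: 21
  F: 1
Molecular formula: C10H21F.
DoU = (2C + 2 + N − H − X) / 2 = (2·10 + 2 + 0 − 21 − 1) / 2 = 0.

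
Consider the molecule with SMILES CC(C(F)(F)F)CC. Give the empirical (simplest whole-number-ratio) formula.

Atom tally by fragment:
  CH3 → C:1 H:3
  CH(CF3) → C:2 H:1 F:3
  CH2 → C:1 H:2
  CH3 → C:1 H:3
Element totals:
  C: 5
  H: 9
  F: 3
Molecular formula: C5H9F3.
gcd of subscripts (5, 3, 9) = 1, so the empirical formula equals the molecular formula.

C5H9F3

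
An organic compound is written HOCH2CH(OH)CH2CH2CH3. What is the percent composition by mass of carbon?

57.66%

Atom tally by fragment:
  HOCH2 → C:1 H:3 O:1
  CH(OH) → C:1 H:2 O:1
  CH2 → C:1 H:2
  CH2 → C:1 H:2
  CH3 → C:1 H:3
Element totals:
  C: 5
  H: 12
  O: 2
Molecular formula: C5H12O2.
Molar mass = 104.149 g/mol.
Mass from C: 5 × 12.011 = 60.055 g/mol.
%C = 60.055 / 104.149 × 100 = 57.66%.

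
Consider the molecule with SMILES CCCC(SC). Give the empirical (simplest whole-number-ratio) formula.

Atom tally by fragment:
  CH3 → C:1 H:3
  CH2 → C:1 H:2
  CH2 → C:1 H:2
  CH2SCH3 → C:2 H:5 S:1
Element totals:
  C: 5
  H: 12
  S: 1
Molecular formula: C5H12S.
gcd of subscripts (5, 12, 1) = 1, so the empirical formula equals the molecular formula.

C5H12S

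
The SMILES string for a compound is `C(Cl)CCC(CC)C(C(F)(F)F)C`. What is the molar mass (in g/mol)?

Atom tally by fragment:
  ClCH2 → C:1 H:2 Cl:1
  CH2 → C:1 H:2
  CH2 → C:1 H:2
  CH(C2H5) → C:3 H:6
  CH(CF3) → C:2 H:1 F:3
  CH3 → C:1 H:3
Element totals:
  C: 9
  H: 16
  Cl: 1
  F: 3
Molecular formula: C9H16ClF3.
  M = 9(12.011) + 16(1.008) + 35.45 + 3(18.998)
    = 108.099 + 16.128 + 35.450 + 56.994 = 216.671

216.67 g/mol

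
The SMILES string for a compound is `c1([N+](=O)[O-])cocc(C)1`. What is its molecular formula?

Atom tally by fragment:
  furan ring core → C:4 H:4 O:1
  (− 2 ring H displaced by substituents)
  + NO2 → N:1 O:2
  + CH3 → C:1 H:3
Element totals:
  C: 5
  H: 5
  N: 1
  O: 3

C5H5NO3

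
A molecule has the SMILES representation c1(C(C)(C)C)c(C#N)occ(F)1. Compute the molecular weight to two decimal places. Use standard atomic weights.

167.18 g/mol

Atom tally by fragment:
  furan ring core → C:4 H:4 O:1
  (− 3 ring H displaced by substituents)
  + C(CH3)3 → C:4 H:9
  + CN → C:1 N:1
  + F → F:1
Element totals:
  C: 9
  H: 10
  F: 1
  N: 1
  O: 1
Molecular formula: C9H10FNO.
  M = 9(12.011) + 10(1.008) + 18.998 + 14.007 + 15.999
    = 108.099 + 10.080 + 18.998 + 14.007 + 15.999 = 167.183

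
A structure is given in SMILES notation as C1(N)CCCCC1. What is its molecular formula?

Atom tally by fragment:
  cyclohexane ring core → C:6 H:12
  (− 1 ring H displaced by substituents)
  + NH2 → N:1 H:2
Element totals:
  C: 6
  H: 13
  N: 1

C6H13N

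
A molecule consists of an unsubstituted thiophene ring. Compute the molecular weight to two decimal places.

Atom tally by fragment:
  thiophene ring core → C:4 H:4 S:1
Element totals:
  C: 4
  H: 4
  S: 1
Molecular formula: C4H4S.
  M = 4(12.011) + 4(1.008) + 32.06
    = 48.044 + 4.032 + 32.060 = 84.136

84.14 g/mol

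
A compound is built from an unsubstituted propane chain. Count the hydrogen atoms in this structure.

Atom tally by fragment:
  CH3 → C:1 H:3
  CH2 → C:1 H:2
  CH3 → C:1 H:3
Element totals:
  C: 3
  H: 8

8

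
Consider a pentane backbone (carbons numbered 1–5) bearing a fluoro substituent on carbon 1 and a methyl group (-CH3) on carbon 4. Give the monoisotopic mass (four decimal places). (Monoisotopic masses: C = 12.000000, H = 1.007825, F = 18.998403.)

Atom tally by fragment:
  FCH2 → C:1 H:2 F:1
  CH2 → C:1 H:2
  CH2 → C:1 H:2
  CH(CH3) → C:2 H:4
  CH3 → C:1 H:3
Element totals:
  C: 6
  H: 13
  F: 1
Molecular formula: C6H13F.
  M = 6(12.0) + 13(1.007825) + 18.998403
    = 72.000000 + 13.101725 + 18.998403 = 104.100128

104.1001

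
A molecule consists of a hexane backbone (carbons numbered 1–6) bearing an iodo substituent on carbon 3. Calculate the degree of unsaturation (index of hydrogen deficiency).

Atom tally by fragment:
  CH3 → C:1 H:3
  CH2 → C:1 H:2
  CH(I) → C:1 H:1 I:1
  CH2 → C:1 H:2
  CH2 → C:1 H:2
  CH3 → C:1 H:3
Element totals:
  C: 6
  H: 13
  I: 1
Molecular formula: C6H13I.
DoU = (2C + 2 + N − H − X) / 2 = (2·6 + 2 + 0 − 13 − 1) / 2 = 0.

0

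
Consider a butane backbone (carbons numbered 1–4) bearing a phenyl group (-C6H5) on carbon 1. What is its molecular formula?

C10H14

Atom tally by fragment:
  C6H5CH2 → C:7 H:7
  CH2 → C:1 H:2
  CH2 → C:1 H:2
  CH3 → C:1 H:3
Element totals:
  C: 10
  H: 14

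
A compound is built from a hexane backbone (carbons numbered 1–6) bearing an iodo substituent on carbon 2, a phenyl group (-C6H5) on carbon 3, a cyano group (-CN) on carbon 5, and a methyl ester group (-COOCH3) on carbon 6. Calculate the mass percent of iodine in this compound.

34.19%

Atom tally by fragment:
  CH3 → C:1 H:3
  CH(I) → C:1 H:1 I:1
  CH(C6H5) → C:7 H:6
  CH2 → C:1 H:2
  CH(CN) → C:2 H:1 N:1
  CH2COOCH3 → C:3 H:5 O:2
Element totals:
  C: 15
  H: 18
  I: 1
  N: 1
  O: 2
Molecular formula: C15H18INO2.
Molar mass = 371.218 g/mol.
Mass from I: 1 × 126.904 = 126.904 g/mol.
%I = 126.904 / 371.218 × 100 = 34.19%.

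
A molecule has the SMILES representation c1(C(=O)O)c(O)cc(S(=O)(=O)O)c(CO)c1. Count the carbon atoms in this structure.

8

Atom tally by fragment:
  benzene ring core → C:6 H:6
  (− 4 ring H displaced by substituents)
  + COOH → C:1 H:1 O:2
  + OH → O:1 H:1
  + SO3H → S:1 O:3 H:1
  + CH2OH → C:1 H:3 O:1
Element totals:
  C: 8
  H: 8
  O: 7
  S: 1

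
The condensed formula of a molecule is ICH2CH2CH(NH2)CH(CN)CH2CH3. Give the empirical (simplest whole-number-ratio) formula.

Element totals:
  C: 7
  H: 13
  I: 1
  N: 2
Molecular formula: C7H13IN2.
gcd of subscripts (7, 13, 1, 2) = 1, so the empirical formula equals the molecular formula.

C7H13IN2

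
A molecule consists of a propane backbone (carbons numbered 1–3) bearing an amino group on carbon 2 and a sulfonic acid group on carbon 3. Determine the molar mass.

Atom tally by fragment:
  CH3 → C:1 H:3
  CH(NH2) → C:1 H:3 N:1
  CH2SO3H → C:1 H:3 S:1 O:3
Element totals:
  C: 3
  H: 9
  N: 1
  O: 3
  S: 1
Molecular formula: C3H9NO3S.
  M = 3(12.011) + 9(1.008) + 14.007 + 3(15.999) + 32.06
    = 36.033 + 9.072 + 14.007 + 47.997 + 32.060 = 139.169

139.17 g/mol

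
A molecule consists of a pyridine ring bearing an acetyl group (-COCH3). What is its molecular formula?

Atom tally by fragment:
  pyridine ring core → C:5 H:5 N:1
  (− 1 ring H displaced by substituents)
  + COCH3 → C:2 H:3 O:1
Element totals:
  C: 7
  H: 7
  N: 1
  O: 1

C7H7NO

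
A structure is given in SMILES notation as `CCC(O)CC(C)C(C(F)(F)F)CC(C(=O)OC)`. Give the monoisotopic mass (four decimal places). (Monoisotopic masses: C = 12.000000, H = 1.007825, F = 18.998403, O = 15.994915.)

270.1443

Atom tally by fragment:
  CH3 → C:1 H:3
  CH2 → C:1 H:2
  CH(OH) → C:1 H:2 O:1
  CH2 → C:1 H:2
  CH(CH3) → C:2 H:4
  CH(CF3) → C:2 H:1 F:3
  CH2 → C:1 H:2
  CH2COOCH3 → C:3 H:5 O:2
Element totals:
  C: 12
  H: 21
  F: 3
  O: 3
Molecular formula: C12H21F3O3.
  M = 12(12.0) + 21(1.007825) + 3(18.998403) + 3(15.994915)
    = 144.000000 + 21.164325 + 56.995209 + 47.984745 = 270.144279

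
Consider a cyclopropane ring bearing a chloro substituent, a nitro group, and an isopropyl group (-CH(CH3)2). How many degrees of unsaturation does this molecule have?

Atom tally by fragment:
  cyclopropane ring core → C:3 H:6
  (− 3 ring H displaced by substituents)
  + Cl → Cl:1
  + NO2 → N:1 O:2
  + CH(CH3)2 → C:3 H:7
Element totals:
  C: 6
  H: 10
  Cl: 1
  N: 1
  O: 2
Molecular formula: C6H10ClNO2.
DoU = (2C + 2 + N − H − X) / 2 = (2·6 + 2 + 1 − 10 − 1) / 2 = 2.

2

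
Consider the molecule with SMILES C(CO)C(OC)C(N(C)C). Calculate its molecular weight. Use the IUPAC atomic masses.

147.22 g/mol

Atom tally by fragment:
  HOCH2CH2 → C:2 H:5 O:1
  CH(OCH3) → C:2 H:4 O:1
  CH2N(CH3)2 → C:3 H:8 N:1
Element totals:
  C: 7
  H: 17
  N: 1
  O: 2
Molecular formula: C7H17NO2.
  M = 7(12.011) + 17(1.008) + 14.007 + 2(15.999)
    = 84.077 + 17.136 + 14.007 + 31.998 = 147.218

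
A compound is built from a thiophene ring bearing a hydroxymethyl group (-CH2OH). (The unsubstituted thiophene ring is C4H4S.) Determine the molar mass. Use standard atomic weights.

Atom tally by fragment:
  thiophene ring core → C:4 H:4 S:1
  (− 1 ring H displaced by substituents)
  + CH2OH → C:1 H:3 O:1
Element totals:
  C: 5
  H: 6
  O: 1
  S: 1
Molecular formula: C5H6OS.
  M = 5(12.011) + 6(1.008) + 15.999 + 32.06
    = 60.055 + 6.048 + 15.999 + 32.060 = 114.162

114.16 g/mol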